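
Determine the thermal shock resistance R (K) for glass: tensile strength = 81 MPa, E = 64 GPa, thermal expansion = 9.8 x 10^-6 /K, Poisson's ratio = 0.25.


Thermal shock resistance: R = sigma * (1 - nu) / (E * alpha)
  Numerator = 81 * (1 - 0.25) = 60.75
  Denominator = 64 * 1000 * (9.8 x 10^-6) = 0.6272
  R = 60.75 / 0.6272 = 96.9 K

96.9 K


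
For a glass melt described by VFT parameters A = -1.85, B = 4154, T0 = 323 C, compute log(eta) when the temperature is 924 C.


VFT equation: log(eta) = A + B / (T - T0)
  T - T0 = 924 - 323 = 601
  B / (T - T0) = 4154 / 601 = 6.912
  log(eta) = -1.85 + 6.912 = 5.062

5.062


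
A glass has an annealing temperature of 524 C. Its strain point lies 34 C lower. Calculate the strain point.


Strain point = annealing point - difference:
  T_strain = 524 - 34 = 490 C

490 C


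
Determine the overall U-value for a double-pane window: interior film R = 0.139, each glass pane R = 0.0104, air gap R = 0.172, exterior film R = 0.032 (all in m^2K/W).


Total thermal resistance (series):
  R_total = R_in + R_glass + R_air + R_glass + R_out
  R_total = 0.139 + 0.0104 + 0.172 + 0.0104 + 0.032 = 0.3638 m^2K/W
U-value = 1 / R_total = 1 / 0.3638 = 2.749 W/m^2K

2.749 W/m^2K


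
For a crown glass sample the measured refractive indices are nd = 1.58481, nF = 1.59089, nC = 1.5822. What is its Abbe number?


Abbe number formula: Vd = (nd - 1) / (nF - nC)
  nd - 1 = 1.58481 - 1 = 0.58481
  nF - nC = 1.59089 - 1.5822 = 0.00869
  Vd = 0.58481 / 0.00869 = 67.3

67.3


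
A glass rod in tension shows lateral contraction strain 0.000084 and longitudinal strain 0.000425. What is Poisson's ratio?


Poisson's ratio: nu = lateral strain / axial strain
  nu = 0.000084 / 0.000425 = 0.1976

0.1976


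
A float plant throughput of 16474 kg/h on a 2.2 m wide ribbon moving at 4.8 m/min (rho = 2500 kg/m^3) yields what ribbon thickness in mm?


Ribbon cross-section from mass balance:
  Volume rate = throughput / density = 16474 / 2500 = 6.5896 m^3/h
  thickness = volume rate / (speed * 60 * width), i.e.
  thickness = throughput / (60 * speed * width * density) * 1000
  thickness = 16474 / (60 * 4.8 * 2.2 * 2500) * 1000 = 10.4 mm

10.4 mm


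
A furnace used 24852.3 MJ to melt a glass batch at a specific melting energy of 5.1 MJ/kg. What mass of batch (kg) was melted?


Rearrange E = m * s for m:
  m = E / s
  m = 24852.3 / 5.1 = 4873.0 kg

4873.0 kg


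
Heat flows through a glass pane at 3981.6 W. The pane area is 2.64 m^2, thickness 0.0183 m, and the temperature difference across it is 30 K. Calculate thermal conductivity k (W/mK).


Fourier's law rearranged: k = Q * t / (A * dT)
  Numerator = 3981.6 * 0.0183 = 72.86328
  Denominator = 2.64 * 30 = 79.2
  k = 72.86328 / 79.2 = 0.92 W/mK

0.92 W/mK


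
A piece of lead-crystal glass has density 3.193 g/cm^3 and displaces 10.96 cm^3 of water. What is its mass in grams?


Rearrange rho = m / V:
  m = rho * V
  m = 3.193 * 10.96 = 34.995 g

34.995 g


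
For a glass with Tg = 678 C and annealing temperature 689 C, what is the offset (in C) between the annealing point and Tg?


Offset = T_anneal - Tg:
  offset = 689 - 678 = 11 C

11 C


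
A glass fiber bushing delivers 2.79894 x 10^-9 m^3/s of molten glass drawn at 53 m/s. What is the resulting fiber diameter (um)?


Cross-sectional area from continuity:
  A = Q / v = 2.79894 x 10^-9 / 53 = 5.281019 x 10^-11 m^2
Diameter from circular cross-section:
  d = sqrt(4A / pi) * 10^6 (m -> um)
  d = sqrt(4 * 5.281019 x 10^-11 / pi) * 10^6 = 8.2 um

8.2 um


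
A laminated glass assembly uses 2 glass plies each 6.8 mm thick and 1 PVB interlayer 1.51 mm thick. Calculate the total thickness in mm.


Total thickness = glass contribution + PVB contribution
  Glass: 2 * 6.8 = 13.6 mm
  PVB: 1 * 1.51 = 1.51 mm
  Total = 13.6 + 1.51 = 15.11 mm

15.11 mm


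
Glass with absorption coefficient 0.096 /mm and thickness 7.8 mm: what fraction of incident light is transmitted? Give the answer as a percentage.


Beer-Lambert law: T = exp(-alpha * thickness)
  exponent = -0.096 * 7.8 = -0.7488
  T = exp(-0.7488) = 0.4729
  Percentage = 0.4729 * 100 = 47.29%

47.29%


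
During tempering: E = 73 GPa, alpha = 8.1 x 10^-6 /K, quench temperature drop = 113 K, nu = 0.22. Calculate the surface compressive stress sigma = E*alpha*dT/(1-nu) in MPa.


Tempering stress: sigma = E * alpha * dT / (1 - nu)
  E (MPa) = 73 * 1000 = 73000
  Numerator = 73000 * (8.1 x 10^-6) * 113 = 66.8169
  Denominator = 1 - 0.22 = 0.78
  sigma = 66.8169 / 0.78 = 85.7 MPa

85.7 MPa


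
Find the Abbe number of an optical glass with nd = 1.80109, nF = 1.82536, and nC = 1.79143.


Abbe number formula: Vd = (nd - 1) / (nF - nC)
  nd - 1 = 1.80109 - 1 = 0.80109
  nF - nC = 1.82536 - 1.79143 = 0.03393
  Vd = 0.80109 / 0.03393 = 23.61

23.61


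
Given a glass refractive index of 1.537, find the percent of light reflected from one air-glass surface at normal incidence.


Fresnel reflectance at normal incidence:
  R = ((n - 1)/(n + 1))^2
  (n - 1)/(n + 1) = (1.537 - 1)/(1.537 + 1) = 0.211667
  R = 0.211667^2 = 0.0448029
  R(%) = 0.0448029 * 100 = 4.48%

4.48%


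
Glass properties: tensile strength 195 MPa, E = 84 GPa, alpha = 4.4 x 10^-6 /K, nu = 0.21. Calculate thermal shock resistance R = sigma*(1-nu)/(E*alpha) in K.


Thermal shock resistance: R = sigma * (1 - nu) / (E * alpha)
  Numerator = 195 * (1 - 0.21) = 154.05
  Denominator = 84 * 1000 * (4.4 x 10^-6) = 0.3696
  R = 154.05 / 0.3696 = 416.8 K

416.8 K


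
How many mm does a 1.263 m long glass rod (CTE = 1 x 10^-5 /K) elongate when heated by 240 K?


Thermal expansion formula: dL = alpha * L0 * dT
  dL = (1 x 10^-5) * 1.263 * 240 = 0.0030312 m
Convert to mm: 0.0030312 * 1000 = 3.0312 mm

3.0312 mm


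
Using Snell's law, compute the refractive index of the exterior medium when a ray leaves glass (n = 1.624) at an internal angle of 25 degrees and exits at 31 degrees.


Apply Snell's law: n1 * sin(theta1) = n2 * sin(theta2)
  n2 = n1 * sin(theta1) / sin(theta2)
  sin(25) = 0.422618
  sin(31) = 0.515038
  n2 = 1.624 * 0.422618 / 0.515038 = 1.3326

1.3326


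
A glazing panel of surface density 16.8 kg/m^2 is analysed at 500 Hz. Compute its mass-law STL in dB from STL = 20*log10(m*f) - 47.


Mass law: STL = 20 * log10(m * f) - 47
  m * f = 16.8 * 500 = 8400
  log10(8400) = 3.92428
  STL = 20 * 3.92428 - 47 = 78.4856 - 47 = 31.5 dB

31.5 dB


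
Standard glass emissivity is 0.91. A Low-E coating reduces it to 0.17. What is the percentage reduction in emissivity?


Percentage reduction = (1 - coated/uncoated) * 100
  Ratio = 0.17 / 0.91 = 0.1868
  Reduction = (1 - 0.1868) * 100 = 81.3%

81.3%


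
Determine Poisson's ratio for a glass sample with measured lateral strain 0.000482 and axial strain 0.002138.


Poisson's ratio: nu = lateral strain / axial strain
  nu = 0.000482 / 0.002138 = 0.2254

0.2254


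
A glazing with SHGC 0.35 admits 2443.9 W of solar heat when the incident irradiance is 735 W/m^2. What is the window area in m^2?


Rearrange Q = Area * SHGC * Irradiance:
  Area = Q / (SHGC * Irradiance)
  Area = 2443.9 / (0.35 * 735) = 9.5 m^2

9.5 m^2


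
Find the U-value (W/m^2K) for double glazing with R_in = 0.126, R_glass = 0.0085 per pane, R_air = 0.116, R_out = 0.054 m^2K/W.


Total thermal resistance (series):
  R_total = R_in + R_glass + R_air + R_glass + R_out
  R_total = 0.126 + 0.0085 + 0.116 + 0.0085 + 0.054 = 0.313 m^2K/W
U-value = 1 / R_total = 1 / 0.313 = 3.195 W/m^2K

3.195 W/m^2K


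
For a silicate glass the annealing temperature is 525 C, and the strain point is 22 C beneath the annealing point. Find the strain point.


Strain point = annealing point - difference:
  T_strain = 525 - 22 = 503 C

503 C


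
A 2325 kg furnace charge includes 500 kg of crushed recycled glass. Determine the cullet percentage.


Cullet ratio = (cullet mass / total batch mass) * 100
  Ratio = 500 / 2325 * 100 = 21.51%

21.51%


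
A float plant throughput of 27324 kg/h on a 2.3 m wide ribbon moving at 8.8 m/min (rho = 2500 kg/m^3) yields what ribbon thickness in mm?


Ribbon cross-section from mass balance:
  Volume rate = throughput / density = 27324 / 2500 = 10.9296 m^3/h
  thickness = volume rate / (speed * 60 * width), i.e.
  thickness = throughput / (60 * speed * width * density) * 1000
  thickness = 27324 / (60 * 8.8 * 2.3 * 2500) * 1000 = 9.0 mm

9.0 mm


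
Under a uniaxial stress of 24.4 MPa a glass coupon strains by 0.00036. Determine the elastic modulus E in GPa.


Young's modulus: E = stress / strain
  E = 24.4 MPa / 0.00036 = 67777.78 MPa
Convert to GPa: 67777.78 / 1000 = 67.78 GPa

67.78 GPa


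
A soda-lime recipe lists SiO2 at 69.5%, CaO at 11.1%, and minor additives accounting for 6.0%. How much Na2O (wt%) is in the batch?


Pieces sum to 100%:
  Na2O = 100 - (SiO2 + CaO + others)
  Na2O = 100 - (69.5 + 11.1 + 6.0) = 13.4%

13.4%


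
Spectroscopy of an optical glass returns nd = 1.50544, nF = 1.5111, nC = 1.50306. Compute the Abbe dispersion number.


Abbe number formula: Vd = (nd - 1) / (nF - nC)
  nd - 1 = 1.50544 - 1 = 0.50544
  nF - nC = 1.5111 - 1.50306 = 0.00804
  Vd = 0.50544 / 0.00804 = 62.87

62.87


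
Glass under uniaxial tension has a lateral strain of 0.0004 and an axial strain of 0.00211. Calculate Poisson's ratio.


Poisson's ratio: nu = lateral strain / axial strain
  nu = 0.0004 / 0.00211 = 0.1896

0.1896


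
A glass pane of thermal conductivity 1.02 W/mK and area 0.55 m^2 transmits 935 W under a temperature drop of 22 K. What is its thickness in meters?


Fourier's law: t = k * A * dT / Q
  t = 1.02 * 0.55 * 22 / 935
  t = 12.342 / 935 = 0.0132 m

0.0132 m


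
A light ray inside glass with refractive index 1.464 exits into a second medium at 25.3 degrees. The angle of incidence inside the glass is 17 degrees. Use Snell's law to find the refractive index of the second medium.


Apply Snell's law: n1 * sin(theta1) = n2 * sin(theta2)
  n2 = n1 * sin(theta1) / sin(theta2)
  sin(17) = 0.292372
  sin(25.3) = 0.427358
  n2 = 1.464 * 0.292372 / 0.427358 = 1.0016

1.0016


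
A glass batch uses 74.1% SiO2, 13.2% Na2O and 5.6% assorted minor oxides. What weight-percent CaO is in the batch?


Pieces sum to 100%:
  CaO = 100 - (SiO2 + Na2O + others)
  CaO = 100 - (74.1 + 13.2 + 5.6) = 7.1%

7.1%


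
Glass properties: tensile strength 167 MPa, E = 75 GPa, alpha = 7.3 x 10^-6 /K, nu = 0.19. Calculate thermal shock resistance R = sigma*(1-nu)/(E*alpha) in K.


Thermal shock resistance: R = sigma * (1 - nu) / (E * alpha)
  Numerator = 167 * (1 - 0.19) = 135.27
  Denominator = 75 * 1000 * (7.3 x 10^-6) = 0.5475
  R = 135.27 / 0.5475 = 247.1 K

247.1 K


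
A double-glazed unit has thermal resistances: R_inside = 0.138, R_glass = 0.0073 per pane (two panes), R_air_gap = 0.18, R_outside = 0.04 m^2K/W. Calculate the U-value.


Total thermal resistance (series):
  R_total = R_in + R_glass + R_air + R_glass + R_out
  R_total = 0.138 + 0.0073 + 0.18 + 0.0073 + 0.04 = 0.3726 m^2K/W
U-value = 1 / R_total = 1 / 0.3726 = 2.684 W/m^2K

2.684 W/m^2K


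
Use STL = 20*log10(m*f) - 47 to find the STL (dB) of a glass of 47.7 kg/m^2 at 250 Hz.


Mass law: STL = 20 * log10(m * f) - 47
  m * f = 47.7 * 250 = 11925
  log10(11925) = 4.07646
  STL = 20 * 4.07646 - 47 = 81.5292 - 47 = 34.5 dB

34.5 dB


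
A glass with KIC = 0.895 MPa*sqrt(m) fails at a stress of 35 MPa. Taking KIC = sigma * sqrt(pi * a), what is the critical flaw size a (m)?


Rearrange KIC = sigma * sqrt(pi * a):
  sqrt(pi * a) = KIC / sigma
  sqrt(pi * a) = 0.895 / 35 = 0.025571
  a = (KIC / sigma)^2 / pi
  a = 0.025571^2 / pi = 0.0002081 m

0.0002081 m


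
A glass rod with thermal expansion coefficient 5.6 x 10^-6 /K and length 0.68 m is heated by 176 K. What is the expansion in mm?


Thermal expansion formula: dL = alpha * L0 * dT
  dL = (5.6 x 10^-6) * 0.68 * 176 = 0.00067021 m
Convert to mm: 0.00067021 * 1000 = 0.6702 mm

0.6702 mm


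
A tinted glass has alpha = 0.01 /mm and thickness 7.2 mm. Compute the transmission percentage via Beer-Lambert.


Beer-Lambert law: T = exp(-alpha * thickness)
  exponent = -0.01 * 7.2 = -0.072
  T = exp(-0.072) = 0.9305
  Percentage = 0.9305 * 100 = 93.05%

93.05%


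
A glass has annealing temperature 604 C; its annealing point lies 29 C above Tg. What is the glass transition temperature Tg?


Rearrange T_anneal = Tg + offset for Tg:
  Tg = T_anneal - offset = 604 - 29 = 575 C

575 C


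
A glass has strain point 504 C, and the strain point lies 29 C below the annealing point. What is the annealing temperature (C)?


T_anneal = T_strain + gap:
  T_anneal = 504 + 29 = 533 C

533 C


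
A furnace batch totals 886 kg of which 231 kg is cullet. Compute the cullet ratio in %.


Cullet ratio = (cullet mass / total batch mass) * 100
  Ratio = 231 / 886 * 100 = 26.07%

26.07%


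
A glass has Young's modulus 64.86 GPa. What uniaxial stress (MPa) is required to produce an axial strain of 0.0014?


Rearrange E = sigma / epsilon:
  sigma = E * epsilon
  E (MPa) = 64.86 * 1000 = 64860
  sigma = 64860 * 0.0014 = 90.8 MPa

90.8 MPa


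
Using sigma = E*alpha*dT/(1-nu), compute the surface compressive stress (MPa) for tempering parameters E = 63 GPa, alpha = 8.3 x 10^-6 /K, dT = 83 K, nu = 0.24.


Tempering stress: sigma = E * alpha * dT / (1 - nu)
  E (MPa) = 63 * 1000 = 63000
  Numerator = 63000 * (8.3 x 10^-6) * 83 = 43.4007
  Denominator = 1 - 0.24 = 0.76
  sigma = 43.4007 / 0.76 = 57.1 MPa

57.1 MPa


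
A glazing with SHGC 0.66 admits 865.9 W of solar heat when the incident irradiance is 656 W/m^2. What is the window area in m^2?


Rearrange Q = Area * SHGC * Irradiance:
  Area = Q / (SHGC * Irradiance)
  Area = 865.9 / (0.66 * 656) = 2.0 m^2

2.0 m^2


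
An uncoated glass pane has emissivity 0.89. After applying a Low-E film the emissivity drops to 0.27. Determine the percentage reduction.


Percentage reduction = (1 - coated/uncoated) * 100
  Ratio = 0.27 / 0.89 = 0.3034
  Reduction = (1 - 0.3034) * 100 = 69.7%

69.7%


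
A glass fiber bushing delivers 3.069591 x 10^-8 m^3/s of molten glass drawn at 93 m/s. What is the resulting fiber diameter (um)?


Cross-sectional area from continuity:
  A = Q / v = 3.069591 x 10^-8 / 93 = 3.300635 x 10^-10 m^2
Diameter from circular cross-section:
  d = sqrt(4A / pi) * 10^6 (m -> um)
  d = sqrt(4 * 3.300635 x 10^-10 / pi) * 10^6 = 20.5 um

20.5 um


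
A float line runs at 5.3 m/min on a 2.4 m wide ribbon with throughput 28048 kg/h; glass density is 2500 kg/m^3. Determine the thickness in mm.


Ribbon cross-section from mass balance:
  Volume rate = throughput / density = 28048 / 2500 = 11.2192 m^3/h
  thickness = volume rate / (speed * 60 * width), i.e.
  thickness = throughput / (60 * speed * width * density) * 1000
  thickness = 28048 / (60 * 5.3 * 2.4 * 2500) * 1000 = 14.7 mm

14.7 mm


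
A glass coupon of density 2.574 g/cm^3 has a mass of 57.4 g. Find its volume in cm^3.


Rearrange rho = m / V:
  V = m / rho
  V = 57.4 / 2.574 = 22.3 cm^3

22.3 cm^3


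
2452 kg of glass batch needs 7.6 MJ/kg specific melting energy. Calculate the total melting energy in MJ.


Total energy = mass * specific energy
  E = 2452 * 7.6 = 18635.2 MJ

18635.2 MJ


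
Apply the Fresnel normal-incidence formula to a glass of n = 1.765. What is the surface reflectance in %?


Fresnel reflectance at normal incidence:
  R = ((n - 1)/(n + 1))^2
  (n - 1)/(n + 1) = (1.765 - 1)/(1.765 + 1) = 0.276673
  R = 0.276673^2 = 0.0765479
  R(%) = 0.0765479 * 100 = 7.655%

7.655%


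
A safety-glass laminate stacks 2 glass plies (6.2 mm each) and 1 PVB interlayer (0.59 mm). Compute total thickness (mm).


Total thickness = glass contribution + PVB contribution
  Glass: 2 * 6.2 = 12.4 mm
  PVB: 1 * 0.59 = 0.59 mm
  Total = 12.4 + 0.59 = 12.99 mm

12.99 mm


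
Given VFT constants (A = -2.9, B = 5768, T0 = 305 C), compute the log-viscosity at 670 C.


VFT equation: log(eta) = A + B / (T - T0)
  T - T0 = 670 - 305 = 365
  B / (T - T0) = 5768 / 365 = 15.803
  log(eta) = -2.9 + 15.803 = 12.903

12.903


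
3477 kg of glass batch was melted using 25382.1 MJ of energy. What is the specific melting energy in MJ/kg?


Rearrange E = m * s for s:
  s = E / m
  s = 25382.1 / 3477 = 7.3 MJ/kg

7.3 MJ/kg


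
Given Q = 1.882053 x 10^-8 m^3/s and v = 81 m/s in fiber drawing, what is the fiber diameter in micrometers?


Cross-sectional area from continuity:
  A = Q / v = 1.882053 x 10^-8 / 81 = 2.323522 x 10^-10 m^2
Diameter from circular cross-section:
  d = sqrt(4A / pi) * 10^6 (m -> um)
  d = sqrt(4 * 2.323522 x 10^-10 / pi) * 10^6 = 17.2 um

17.2 um


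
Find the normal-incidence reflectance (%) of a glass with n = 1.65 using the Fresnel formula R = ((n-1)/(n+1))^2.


Fresnel reflectance at normal incidence:
  R = ((n - 1)/(n + 1))^2
  (n - 1)/(n + 1) = (1.65 - 1)/(1.65 + 1) = 0.245283
  R = 0.245283^2 = 0.0601638
  R(%) = 0.0601638 * 100 = 6.016%

6.016%


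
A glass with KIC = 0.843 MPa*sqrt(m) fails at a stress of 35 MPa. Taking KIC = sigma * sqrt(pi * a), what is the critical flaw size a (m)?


Rearrange KIC = sigma * sqrt(pi * a):
  sqrt(pi * a) = KIC / sigma
  sqrt(pi * a) = 0.843 / 35 = 0.024086
  a = (KIC / sigma)^2 / pi
  a = 0.024086^2 / pi = 0.0001847 m

0.0001847 m


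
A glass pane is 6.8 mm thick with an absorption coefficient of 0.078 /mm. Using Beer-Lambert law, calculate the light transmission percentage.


Beer-Lambert law: T = exp(-alpha * thickness)
  exponent = -0.078 * 6.8 = -0.5304
  T = exp(-0.5304) = 0.5884
  Percentage = 0.5884 * 100 = 58.84%

58.84%


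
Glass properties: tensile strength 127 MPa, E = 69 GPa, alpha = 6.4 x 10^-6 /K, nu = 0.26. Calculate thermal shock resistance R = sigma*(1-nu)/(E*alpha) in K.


Thermal shock resistance: R = sigma * (1 - nu) / (E * alpha)
  Numerator = 127 * (1 - 0.26) = 93.98
  Denominator = 69 * 1000 * (6.4 x 10^-6) = 0.4416
  R = 93.98 / 0.4416 = 212.8 K

212.8 K


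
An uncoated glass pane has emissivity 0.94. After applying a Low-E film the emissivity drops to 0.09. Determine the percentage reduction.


Percentage reduction = (1 - coated/uncoated) * 100
  Ratio = 0.09 / 0.94 = 0.0957
  Reduction = (1 - 0.0957) * 100 = 90.4%

90.4%


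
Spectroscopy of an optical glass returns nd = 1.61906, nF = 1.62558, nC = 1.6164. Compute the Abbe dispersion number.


Abbe number formula: Vd = (nd - 1) / (nF - nC)
  nd - 1 = 1.61906 - 1 = 0.61906
  nF - nC = 1.62558 - 1.6164 = 0.00918
  Vd = 0.61906 / 0.00918 = 67.44

67.44


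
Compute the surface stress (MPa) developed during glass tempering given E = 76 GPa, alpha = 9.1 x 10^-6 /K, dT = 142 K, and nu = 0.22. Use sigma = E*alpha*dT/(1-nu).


Tempering stress: sigma = E * alpha * dT / (1 - nu)
  E (MPa) = 76 * 1000 = 76000
  Numerator = 76000 * (9.1 x 10^-6) * 142 = 98.2072
  Denominator = 1 - 0.22 = 0.78
  sigma = 98.2072 / 0.78 = 125.9 MPa

125.9 MPa


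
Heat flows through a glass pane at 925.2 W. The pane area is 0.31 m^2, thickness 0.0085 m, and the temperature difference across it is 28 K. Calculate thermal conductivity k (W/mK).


Fourier's law rearranged: k = Q * t / (A * dT)
  Numerator = 925.2 * 0.0085 = 7.8642
  Denominator = 0.31 * 28 = 8.68
  k = 7.8642 / 8.68 = 0.906 W/mK

0.906 W/mK


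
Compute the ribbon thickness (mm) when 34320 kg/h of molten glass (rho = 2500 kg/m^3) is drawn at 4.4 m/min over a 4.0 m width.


Ribbon cross-section from mass balance:
  Volume rate = throughput / density = 34320 / 2500 = 13.728 m^3/h
  thickness = volume rate / (speed * 60 * width), i.e.
  thickness = throughput / (60 * speed * width * density) * 1000
  thickness = 34320 / (60 * 4.4 * 4.0 * 2500) * 1000 = 13.0 mm

13.0 mm


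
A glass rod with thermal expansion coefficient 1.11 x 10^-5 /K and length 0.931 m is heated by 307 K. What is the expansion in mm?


Thermal expansion formula: dL = alpha * L0 * dT
  dL = (1.11 x 10^-5) * 0.931 * 307 = 0.00317257 m
Convert to mm: 0.00317257 * 1000 = 3.1726 mm

3.1726 mm


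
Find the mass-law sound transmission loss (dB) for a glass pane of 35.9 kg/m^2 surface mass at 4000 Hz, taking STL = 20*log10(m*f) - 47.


Mass law: STL = 20 * log10(m * f) - 47
  m * f = 35.9 * 4000 = 143600
  log10(143600) = 5.15715
  STL = 20 * 5.15715 - 47 = 103.143 - 47 = 56.1 dB

56.1 dB


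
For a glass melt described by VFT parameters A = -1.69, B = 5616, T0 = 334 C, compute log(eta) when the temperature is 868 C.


VFT equation: log(eta) = A + B / (T - T0)
  T - T0 = 868 - 334 = 534
  B / (T - T0) = 5616 / 534 = 10.517
  log(eta) = -1.69 + 10.517 = 8.827

8.827


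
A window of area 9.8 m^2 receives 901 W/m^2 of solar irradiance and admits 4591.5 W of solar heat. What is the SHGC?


Rearrange Q = Area * SHGC * Irradiance:
  SHGC = Q / (Area * Irradiance)
  SHGC = 4591.5 / (9.8 * 901) = 0.52

0.52


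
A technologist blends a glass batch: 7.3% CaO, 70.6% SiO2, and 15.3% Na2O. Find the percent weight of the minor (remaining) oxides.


Sum the three major oxides:
  SiO2 + Na2O + CaO = 70.6 + 15.3 + 7.3 = 93.2%
Subtract from 100%:
  Others = 100 - 93.2 = 6.8%

6.8%


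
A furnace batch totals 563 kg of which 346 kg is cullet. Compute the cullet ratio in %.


Cullet ratio = (cullet mass / total batch mass) * 100
  Ratio = 346 / 563 * 100 = 61.46%

61.46%


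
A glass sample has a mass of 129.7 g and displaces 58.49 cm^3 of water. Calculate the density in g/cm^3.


Use the definition of density:
  rho = mass / volume
  rho = 129.7 / 58.49 = 2.217 g/cm^3

2.217 g/cm^3


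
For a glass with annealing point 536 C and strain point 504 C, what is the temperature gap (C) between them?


Gap = T_anneal - T_strain:
  gap = 536 - 504 = 32 C

32 C


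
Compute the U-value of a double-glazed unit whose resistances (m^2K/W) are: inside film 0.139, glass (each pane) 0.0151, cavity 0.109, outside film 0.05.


Total thermal resistance (series):
  R_total = R_in + R_glass + R_air + R_glass + R_out
  R_total = 0.139 + 0.0151 + 0.109 + 0.0151 + 0.05 = 0.3282 m^2K/W
U-value = 1 / R_total = 1 / 0.3282 = 3.047 W/m^2K

3.047 W/m^2K


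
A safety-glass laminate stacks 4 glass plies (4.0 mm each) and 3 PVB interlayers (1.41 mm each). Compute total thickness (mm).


Total thickness = glass contribution + PVB contribution
  Glass: 4 * 4.0 = 16.0 mm
  PVB: 3 * 1.41 = 4.23 mm
  Total = 16.0 + 4.23 = 20.23 mm

20.23 mm


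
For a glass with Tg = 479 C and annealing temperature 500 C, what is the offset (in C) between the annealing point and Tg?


Offset = T_anneal - Tg:
  offset = 500 - 479 = 21 C

21 C


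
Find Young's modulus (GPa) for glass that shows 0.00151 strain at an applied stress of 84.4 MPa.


Young's modulus: E = stress / strain
  E = 84.4 MPa / 0.00151 = 55894.04 MPa
Convert to GPa: 55894.04 / 1000 = 55.89 GPa

55.89 GPa


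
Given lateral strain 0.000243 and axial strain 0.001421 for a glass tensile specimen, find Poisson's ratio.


Poisson's ratio: nu = lateral strain / axial strain
  nu = 0.000243 / 0.001421 = 0.171

0.171


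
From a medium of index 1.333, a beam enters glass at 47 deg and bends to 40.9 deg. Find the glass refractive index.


Apply Snell's law: n1 * sin(theta1) = n2 * sin(theta2)
  n2 = n1 * sin(theta1) / sin(theta2)
  sin(47) = 0.731354
  sin(40.9) = 0.654741
  n2 = 1.333 * 0.731354 / 0.654741 = 1.489

1.489


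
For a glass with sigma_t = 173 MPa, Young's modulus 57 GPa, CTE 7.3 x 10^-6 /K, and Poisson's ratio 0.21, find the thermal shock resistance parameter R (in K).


Thermal shock resistance: R = sigma * (1 - nu) / (E * alpha)
  Numerator = 173 * (1 - 0.21) = 136.67
  Denominator = 57 * 1000 * (7.3 x 10^-6) = 0.4161
  R = 136.67 / 0.4161 = 328.5 K

328.5 K


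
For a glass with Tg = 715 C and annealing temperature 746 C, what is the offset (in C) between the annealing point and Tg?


Offset = T_anneal - Tg:
  offset = 746 - 715 = 31 C

31 C


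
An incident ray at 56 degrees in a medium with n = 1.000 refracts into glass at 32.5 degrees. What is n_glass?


Apply Snell's law: n1 * sin(theta1) = n2 * sin(theta2)
  n2 = n1 * sin(theta1) / sin(theta2)
  sin(56) = 0.829038
  sin(32.5) = 0.5373
  n2 = 1.000 * 0.829038 / 0.5373 = 1.543

1.543


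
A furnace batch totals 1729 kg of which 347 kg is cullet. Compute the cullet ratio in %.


Cullet ratio = (cullet mass / total batch mass) * 100
  Ratio = 347 / 1729 * 100 = 20.07%

20.07%


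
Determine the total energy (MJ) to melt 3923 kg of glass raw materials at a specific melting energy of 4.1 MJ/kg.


Total energy = mass * specific energy
  E = 3923 * 4.1 = 16084.3 MJ

16084.3 MJ


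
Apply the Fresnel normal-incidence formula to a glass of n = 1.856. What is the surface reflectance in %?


Fresnel reflectance at normal incidence:
  R = ((n - 1)/(n + 1))^2
  (n - 1)/(n + 1) = (1.856 - 1)/(1.856 + 1) = 0.29972
  R = 0.29972^2 = 0.0898321
  R(%) = 0.0898321 * 100 = 8.983%

8.983%


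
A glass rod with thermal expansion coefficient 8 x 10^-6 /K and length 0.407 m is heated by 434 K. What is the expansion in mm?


Thermal expansion formula: dL = alpha * L0 * dT
  dL = (8 x 10^-6) * 0.407 * 434 = 0.0014131 m
Convert to mm: 0.0014131 * 1000 = 1.4131 mm

1.4131 mm


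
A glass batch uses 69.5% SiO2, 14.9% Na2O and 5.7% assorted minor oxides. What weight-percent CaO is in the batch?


Pieces sum to 100%:
  CaO = 100 - (SiO2 + Na2O + others)
  CaO = 100 - (69.5 + 14.9 + 5.7) = 9.9%

9.9%


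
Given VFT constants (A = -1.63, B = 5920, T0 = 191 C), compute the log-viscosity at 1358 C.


VFT equation: log(eta) = A + B / (T - T0)
  T - T0 = 1358 - 191 = 1167
  B / (T - T0) = 5920 / 1167 = 5.073
  log(eta) = -1.63 + 5.073 = 3.443

3.443


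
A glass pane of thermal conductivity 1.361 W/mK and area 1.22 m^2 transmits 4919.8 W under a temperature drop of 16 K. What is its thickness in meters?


Fourier's law: t = k * A * dT / Q
  t = 1.361 * 1.22 * 16 / 4919.8
  t = 26.56672 / 4919.8 = 0.0054 m

0.0054 m


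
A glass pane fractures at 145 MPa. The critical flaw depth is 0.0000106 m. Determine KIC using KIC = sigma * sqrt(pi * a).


Fracture toughness: KIC = sigma * sqrt(pi * a)
  pi * a = pi * 0.0000106 = 0.000033301
  sqrt(pi * a) = 0.005771
  KIC = 145 * 0.005771 = 0.837 MPa*sqrt(m)

0.837 MPa*sqrt(m)


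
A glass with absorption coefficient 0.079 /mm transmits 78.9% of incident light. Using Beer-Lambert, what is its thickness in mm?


Rearrange T = exp(-alpha * thickness):
  thickness = -ln(T) / alpha
  T = 78.9/100 = 0.789
  ln(T) = -0.23699
  -ln(T) = 0.23699
  thickness = 0.23699 / 0.079 = 3.0 mm

3.0 mm


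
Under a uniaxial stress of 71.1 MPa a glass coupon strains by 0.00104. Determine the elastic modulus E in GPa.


Young's modulus: E = stress / strain
  E = 71.1 MPa / 0.00104 = 68365.38 MPa
Convert to GPa: 68365.38 / 1000 = 68.37 GPa

68.37 GPa


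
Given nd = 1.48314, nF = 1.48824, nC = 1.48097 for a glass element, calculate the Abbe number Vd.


Abbe number formula: Vd = (nd - 1) / (nF - nC)
  nd - 1 = 1.48314 - 1 = 0.48314
  nF - nC = 1.48824 - 1.48097 = 0.00727
  Vd = 0.48314 / 0.00727 = 66.46

66.46


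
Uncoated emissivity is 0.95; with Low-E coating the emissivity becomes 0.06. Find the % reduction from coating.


Percentage reduction = (1 - coated/uncoated) * 100
  Ratio = 0.06 / 0.95 = 0.0632
  Reduction = (1 - 0.0632) * 100 = 93.7%

93.7%


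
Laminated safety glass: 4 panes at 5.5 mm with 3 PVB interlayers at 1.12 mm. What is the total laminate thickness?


Total thickness = glass contribution + PVB contribution
  Glass: 4 * 5.5 = 22.0 mm
  PVB: 3 * 1.12 = 3.36 mm
  Total = 22.0 + 3.36 = 25.36 mm

25.36 mm


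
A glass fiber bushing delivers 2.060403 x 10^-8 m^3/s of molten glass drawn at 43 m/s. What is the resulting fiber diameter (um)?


Cross-sectional area from continuity:
  A = Q / v = 2.060403 x 10^-8 / 43 = 4.791635 x 10^-10 m^2
Diameter from circular cross-section:
  d = sqrt(4A / pi) * 10^6 (m -> um)
  d = sqrt(4 * 4.791635 x 10^-10 / pi) * 10^6 = 24.7 um

24.7 um


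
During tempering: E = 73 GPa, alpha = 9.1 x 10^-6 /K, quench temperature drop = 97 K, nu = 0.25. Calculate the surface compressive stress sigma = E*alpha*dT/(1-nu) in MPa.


Tempering stress: sigma = E * alpha * dT / (1 - nu)
  E (MPa) = 73 * 1000 = 73000
  Numerator = 73000 * (9.1 x 10^-6) * 97 = 64.4371
  Denominator = 1 - 0.25 = 0.75
  sigma = 64.4371 / 0.75 = 85.9 MPa

85.9 MPa


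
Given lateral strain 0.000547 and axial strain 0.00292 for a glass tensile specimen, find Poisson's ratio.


Poisson's ratio: nu = lateral strain / axial strain
  nu = 0.000547 / 0.00292 = 0.1873

0.1873


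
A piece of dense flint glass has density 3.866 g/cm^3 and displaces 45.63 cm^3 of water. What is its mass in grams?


Rearrange rho = m / V:
  m = rho * V
  m = 3.866 * 45.63 = 176.406 g

176.406 g


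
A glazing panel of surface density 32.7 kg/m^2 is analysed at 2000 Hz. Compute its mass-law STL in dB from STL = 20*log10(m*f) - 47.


Mass law: STL = 20 * log10(m * f) - 47
  m * f = 32.7 * 2000 = 65400
  log10(65400) = 4.81558
  STL = 20 * 4.81558 - 47 = 96.3116 - 47 = 49.3 dB

49.3 dB


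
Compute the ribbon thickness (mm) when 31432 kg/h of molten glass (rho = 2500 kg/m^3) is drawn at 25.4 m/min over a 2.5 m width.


Ribbon cross-section from mass balance:
  Volume rate = throughput / density = 31432 / 2500 = 12.5728 m^3/h
  thickness = volume rate / (speed * 60 * width), i.e.
  thickness = throughput / (60 * speed * width * density) * 1000
  thickness = 31432 / (60 * 25.4 * 2.5 * 2500) * 1000 = 3.3 mm

3.3 mm


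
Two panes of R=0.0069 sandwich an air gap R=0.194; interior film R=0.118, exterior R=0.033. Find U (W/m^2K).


Total thermal resistance (series):
  R_total = R_in + R_glass + R_air + R_glass + R_out
  R_total = 0.118 + 0.0069 + 0.194 + 0.0069 + 0.033 = 0.3588 m^2K/W
U-value = 1 / R_total = 1 / 0.3588 = 2.787 W/m^2K

2.787 W/m^2K


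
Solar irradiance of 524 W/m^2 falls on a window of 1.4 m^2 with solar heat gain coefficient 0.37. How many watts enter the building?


Solar heat gain: Q = Area * SHGC * Irradiance
  Q = 1.4 * 0.37 * 524 = 271.4 W

271.4 W


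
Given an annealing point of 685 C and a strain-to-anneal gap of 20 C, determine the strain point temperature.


Strain point = annealing point - difference:
  T_strain = 685 - 20 = 665 C

665 C


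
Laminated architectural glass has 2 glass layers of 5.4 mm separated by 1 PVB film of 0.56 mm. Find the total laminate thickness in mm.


Total thickness = glass contribution + PVB contribution
  Glass: 2 * 5.4 = 10.8 mm
  PVB: 1 * 0.56 = 0.56 mm
  Total = 10.8 + 0.56 = 11.36 mm

11.36 mm


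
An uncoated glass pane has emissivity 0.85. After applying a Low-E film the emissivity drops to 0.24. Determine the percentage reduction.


Percentage reduction = (1 - coated/uncoated) * 100
  Ratio = 0.24 / 0.85 = 0.2824
  Reduction = (1 - 0.2824) * 100 = 71.8%

71.8%


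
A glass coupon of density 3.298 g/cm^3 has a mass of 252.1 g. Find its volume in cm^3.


Rearrange rho = m / V:
  V = m / rho
  V = 252.1 / 3.298 = 76.44 cm^3

76.44 cm^3


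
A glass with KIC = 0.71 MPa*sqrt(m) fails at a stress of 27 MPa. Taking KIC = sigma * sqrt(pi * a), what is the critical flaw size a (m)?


Rearrange KIC = sigma * sqrt(pi * a):
  sqrt(pi * a) = KIC / sigma
  sqrt(pi * a) = 0.71 / 27 = 0.026296
  a = (KIC / sigma)^2 / pi
  a = 0.026296^2 / pi = 0.0002201 m

0.0002201 m


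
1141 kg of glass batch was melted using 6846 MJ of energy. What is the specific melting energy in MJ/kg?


Rearrange E = m * s for s:
  s = E / m
  s = 6846 / 1141 = 6.0 MJ/kg

6.0 MJ/kg


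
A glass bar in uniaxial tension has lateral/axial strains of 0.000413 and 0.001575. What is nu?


Poisson's ratio: nu = lateral strain / axial strain
  nu = 0.000413 / 0.001575 = 0.2622

0.2622


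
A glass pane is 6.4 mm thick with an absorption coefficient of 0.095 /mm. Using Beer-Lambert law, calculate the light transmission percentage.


Beer-Lambert law: T = exp(-alpha * thickness)
  exponent = -0.095 * 6.4 = -0.608
  T = exp(-0.608) = 0.5444
  Percentage = 0.5444 * 100 = 54.44%

54.44%


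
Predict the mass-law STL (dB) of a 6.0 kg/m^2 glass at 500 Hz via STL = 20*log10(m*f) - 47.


Mass law: STL = 20 * log10(m * f) - 47
  m * f = 6.0 * 500 = 3000
  log10(3000) = 3.47712
  STL = 20 * 3.47712 - 47 = 69.5424 - 47 = 22.5 dB

22.5 dB


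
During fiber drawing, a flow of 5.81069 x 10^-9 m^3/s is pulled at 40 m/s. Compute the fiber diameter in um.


Cross-sectional area from continuity:
  A = Q / v = 5.81069 x 10^-9 / 40 = 1.452673 x 10^-10 m^2
Diameter from circular cross-section:
  d = sqrt(4A / pi) * 10^6 (m -> um)
  d = sqrt(4 * 1.452673 x 10^-10 / pi) * 10^6 = 13.6 um

13.6 um


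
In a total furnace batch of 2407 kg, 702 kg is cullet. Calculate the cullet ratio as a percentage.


Cullet ratio = (cullet mass / total batch mass) * 100
  Ratio = 702 / 2407 * 100 = 29.16%

29.16%


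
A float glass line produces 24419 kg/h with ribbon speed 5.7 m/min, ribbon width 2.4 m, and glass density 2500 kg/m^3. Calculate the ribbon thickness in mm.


Ribbon cross-section from mass balance:
  Volume rate = throughput / density = 24419 / 2500 = 9.7676 m^3/h
  thickness = volume rate / (speed * 60 * width), i.e.
  thickness = throughput / (60 * speed * width * density) * 1000
  thickness = 24419 / (60 * 5.7 * 2.4 * 2500) * 1000 = 11.9 mm

11.9 mm


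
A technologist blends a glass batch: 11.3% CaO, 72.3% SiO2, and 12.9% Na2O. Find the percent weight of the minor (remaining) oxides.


Sum the three major oxides:
  SiO2 + Na2O + CaO = 72.3 + 12.9 + 11.3 = 96.5%
Subtract from 100%:
  Others = 100 - 96.5 = 3.5%

3.5%


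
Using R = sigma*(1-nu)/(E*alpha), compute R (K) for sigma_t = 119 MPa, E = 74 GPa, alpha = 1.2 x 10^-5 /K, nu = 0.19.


Thermal shock resistance: R = sigma * (1 - nu) / (E * alpha)
  Numerator = 119 * (1 - 0.19) = 96.39
  Denominator = 74 * 1000 * (1.2 x 10^-5) = 0.888
  R = 96.39 / 0.888 = 108.5 K

108.5 K


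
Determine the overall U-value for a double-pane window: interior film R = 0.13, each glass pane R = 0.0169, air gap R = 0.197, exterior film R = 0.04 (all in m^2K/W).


Total thermal resistance (series):
  R_total = R_in + R_glass + R_air + R_glass + R_out
  R_total = 0.13 + 0.0169 + 0.197 + 0.0169 + 0.04 = 0.4008 m^2K/W
U-value = 1 / R_total = 1 / 0.4008 = 2.495 W/m^2K

2.495 W/m^2K


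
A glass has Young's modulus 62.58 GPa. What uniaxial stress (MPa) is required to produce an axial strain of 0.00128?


Rearrange E = sigma / epsilon:
  sigma = E * epsilon
  E (MPa) = 62.58 * 1000 = 62580
  sigma = 62580 * 0.00128 = 80.1 MPa

80.1 MPa


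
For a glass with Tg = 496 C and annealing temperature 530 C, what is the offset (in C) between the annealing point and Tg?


Offset = T_anneal - Tg:
  offset = 530 - 496 = 34 C

34 C


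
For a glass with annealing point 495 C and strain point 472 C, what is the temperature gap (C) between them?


Gap = T_anneal - T_strain:
  gap = 495 - 472 = 23 C

23 C


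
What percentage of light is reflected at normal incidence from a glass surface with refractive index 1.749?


Fresnel reflectance at normal incidence:
  R = ((n - 1)/(n + 1))^2
  (n - 1)/(n + 1) = (1.749 - 1)/(1.749 + 1) = 0.272463
  R = 0.272463^2 = 0.0742361
  R(%) = 0.0742361 * 100 = 7.424%

7.424%


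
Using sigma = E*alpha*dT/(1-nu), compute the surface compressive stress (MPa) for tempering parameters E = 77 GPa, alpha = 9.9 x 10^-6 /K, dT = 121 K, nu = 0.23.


Tempering stress: sigma = E * alpha * dT / (1 - nu)
  E (MPa) = 77 * 1000 = 77000
  Numerator = 77000 * (9.9 x 10^-6) * 121 = 92.2383
  Denominator = 1 - 0.23 = 0.77
  sigma = 92.2383 / 0.77 = 119.8 MPa

119.8 MPa


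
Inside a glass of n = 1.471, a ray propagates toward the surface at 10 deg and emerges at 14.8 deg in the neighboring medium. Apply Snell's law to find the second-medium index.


Apply Snell's law: n1 * sin(theta1) = n2 * sin(theta2)
  n2 = n1 * sin(theta1) / sin(theta2)
  sin(10) = 0.173648
  sin(14.8) = 0.255446
  n2 = 1.471 * 0.173648 / 0.255446 = 1.0

1.0


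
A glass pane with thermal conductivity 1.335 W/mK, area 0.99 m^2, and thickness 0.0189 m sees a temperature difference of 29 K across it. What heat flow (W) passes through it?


Fourier's law: Q = k * A * dT / t
  Q = 1.335 * 0.99 * 29 / 0.0189
  Q = 38.32785 / 0.0189 = 2027.9 W

2027.9 W


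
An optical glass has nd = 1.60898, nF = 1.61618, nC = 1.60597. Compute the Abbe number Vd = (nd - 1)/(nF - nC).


Abbe number formula: Vd = (nd - 1) / (nF - nC)
  nd - 1 = 1.60898 - 1 = 0.60898
  nF - nC = 1.61618 - 1.60597 = 0.01021
  Vd = 0.60898 / 0.01021 = 59.65

59.65


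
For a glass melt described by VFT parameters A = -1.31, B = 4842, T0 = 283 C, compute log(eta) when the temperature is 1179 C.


VFT equation: log(eta) = A + B / (T - T0)
  T - T0 = 1179 - 283 = 896
  B / (T - T0) = 4842 / 896 = 5.404
  log(eta) = -1.31 + 5.404 = 4.094

4.094


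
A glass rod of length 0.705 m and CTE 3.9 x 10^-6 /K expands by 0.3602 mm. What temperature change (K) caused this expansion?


Rearrange dL = alpha * L0 * dT for dT:
  dT = dL / (alpha * L0)
  dL (m) = 0.3602 / 1000 = 0.0003602
  dT = 0.0003602 / ((3.9 x 10^-6) * 0.705) = 131.0 K

131.0 K


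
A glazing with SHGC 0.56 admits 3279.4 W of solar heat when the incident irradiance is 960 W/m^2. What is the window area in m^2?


Rearrange Q = Area * SHGC * Irradiance:
  Area = Q / (SHGC * Irradiance)
  Area = 3279.4 / (0.56 * 960) = 6.1 m^2

6.1 m^2


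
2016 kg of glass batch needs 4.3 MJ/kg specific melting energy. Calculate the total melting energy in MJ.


Total energy = mass * specific energy
  E = 2016 * 4.3 = 8668.8 MJ

8668.8 MJ


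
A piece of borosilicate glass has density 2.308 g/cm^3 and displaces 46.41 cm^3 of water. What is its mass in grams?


Rearrange rho = m / V:
  m = rho * V
  m = 2.308 * 46.41 = 107.114 g

107.114 g


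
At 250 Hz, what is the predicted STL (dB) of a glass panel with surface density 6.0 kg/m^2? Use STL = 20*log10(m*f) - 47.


Mass law: STL = 20 * log10(m * f) - 47
  m * f = 6.0 * 250 = 1500
  log10(1500) = 3.17609
  STL = 20 * 3.17609 - 47 = 63.5218 - 47 = 16.5 dB

16.5 dB


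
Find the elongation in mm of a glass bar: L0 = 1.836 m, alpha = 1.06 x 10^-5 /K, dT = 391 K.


Thermal expansion formula: dL = alpha * L0 * dT
  dL = (1.06 x 10^-5) * 1.836 * 391 = 0.00760949 m
Convert to mm: 0.00760949 * 1000 = 7.6095 mm

7.6095 mm


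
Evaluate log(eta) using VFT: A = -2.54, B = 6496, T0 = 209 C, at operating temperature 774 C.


VFT equation: log(eta) = A + B / (T - T0)
  T - T0 = 774 - 209 = 565
  B / (T - T0) = 6496 / 565 = 11.497
  log(eta) = -2.54 + 11.497 = 8.957

8.957


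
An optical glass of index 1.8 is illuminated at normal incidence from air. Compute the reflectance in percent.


Fresnel reflectance at normal incidence:
  R = ((n - 1)/(n + 1))^2
  (n - 1)/(n + 1) = (1.8 - 1)/(1.8 + 1) = 0.285714
  R = 0.285714^2 = 0.0816325
  R(%) = 0.0816325 * 100 = 8.163%

8.163%


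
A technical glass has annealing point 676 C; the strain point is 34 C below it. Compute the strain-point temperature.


Strain point = annealing point - difference:
  T_strain = 676 - 34 = 642 C

642 C


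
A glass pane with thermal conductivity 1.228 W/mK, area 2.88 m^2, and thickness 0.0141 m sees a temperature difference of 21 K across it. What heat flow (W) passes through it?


Fourier's law: Q = k * A * dT / t
  Q = 1.228 * 2.88 * 21 / 0.0141
  Q = 74.26944 / 0.0141 = 5267.3 W

5267.3 W


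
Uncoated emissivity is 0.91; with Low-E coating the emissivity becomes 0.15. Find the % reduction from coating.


Percentage reduction = (1 - coated/uncoated) * 100
  Ratio = 0.15 / 0.91 = 0.1648
  Reduction = (1 - 0.1648) * 100 = 83.5%

83.5%
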